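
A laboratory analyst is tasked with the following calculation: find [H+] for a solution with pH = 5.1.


[H+] = 10^(-pH) = 10^(-5.1)
= 7.94×10^-6 M

7.94×10^-6 M


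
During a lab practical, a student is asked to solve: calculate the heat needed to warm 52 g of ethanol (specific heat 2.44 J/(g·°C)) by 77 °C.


q = mcΔT = 52 × 2.44 × 77
= 9769.76 J

9769.76 J


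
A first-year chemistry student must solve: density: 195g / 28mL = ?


ρ = mass/volume
= 195/28
= 6.964 g/mL

6.964 g/mL


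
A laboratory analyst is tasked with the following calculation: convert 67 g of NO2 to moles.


M(NO2) = 46.01 g/mol
n = mass/M = 67/46.01 = 1.4562 mol

1.4562 mol


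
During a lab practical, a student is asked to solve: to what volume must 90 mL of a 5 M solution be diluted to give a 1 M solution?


C1V1 = C2V2
5 × 90 = 1 × V2
V2 = 450/1 = 450.0 mL

450.0 mL


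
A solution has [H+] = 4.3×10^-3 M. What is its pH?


pH = -log10([H+]) = -log10(4.3×10^-3)
= 3 - log10(4.3)
= 3 - 0.63
= 2.37

2.37


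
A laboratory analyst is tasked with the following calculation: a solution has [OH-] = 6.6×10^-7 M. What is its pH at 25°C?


pOH = -log10([OH-]) = -log10(6.6×10^-7)
= 7 - log10(6.6) = 6.18
pH = 14 - pOH = 14 - 6.18 = 7.82

7.82


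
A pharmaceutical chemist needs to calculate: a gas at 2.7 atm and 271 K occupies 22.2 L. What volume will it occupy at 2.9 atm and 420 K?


P1V1/T1 = P2V2/T2
V2 = P1V1T2/(T1P2)
= 2.7×22.2×420/(271×2.9)
= 32.033 L

32.033 L


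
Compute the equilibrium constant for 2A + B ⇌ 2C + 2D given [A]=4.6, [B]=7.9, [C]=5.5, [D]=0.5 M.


Kc = [C]^2[D]^2/([A]^2[B])
= (5.5^2 × 0.5^2)/(4.6^2 × 7.9^1)
= 7.5625/167.164
= 0.04524

0.04524


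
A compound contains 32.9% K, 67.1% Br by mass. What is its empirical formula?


Assume 100 g sample. Moles of each element:
  K: 32.9/39.1 = 0.841 mol
  Br: 67.1/79.9 = 0.84 mol
Divide by smallest (0.84):
  K: 0.841/0.84 = 1.0
  Br: 0.84/0.84 = 1.0
Empirical formula: KBr

KBr


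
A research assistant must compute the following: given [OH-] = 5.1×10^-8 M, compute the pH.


pOH = -log10([OH-]) = -log10(5.1×10^-8)
= 8 - log10(5.1) = 7.29
pH = 14 - pOH = 14 - 7.29 = 6.71

6.71


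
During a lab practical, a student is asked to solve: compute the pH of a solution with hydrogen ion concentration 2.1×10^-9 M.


pH = -log10([H+]) = -log10(2.1×10^-9)
= 9 - log10(2.1)
= 9 - 0.32
= 8.68

8.68


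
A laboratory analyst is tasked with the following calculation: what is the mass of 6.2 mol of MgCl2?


M(MgCl2) = 95.21 g/mol
mass = n × M = 6.2 × 95.21 = 590.30 g

590.30 g


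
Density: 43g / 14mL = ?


ρ = mass/volume
= 43/14
= 3.071 g/mL

3.071 g/mL


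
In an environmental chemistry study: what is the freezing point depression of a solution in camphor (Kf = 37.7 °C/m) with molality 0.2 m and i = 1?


ΔTf = Kf × m × i
= 37.7 × 0.2 × 1
= 7.54 °C

7.54 °C


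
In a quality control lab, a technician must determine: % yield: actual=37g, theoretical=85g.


% yield = actual/theoretical × 100
= 37/85 × 100
= 43.53%

43.53%


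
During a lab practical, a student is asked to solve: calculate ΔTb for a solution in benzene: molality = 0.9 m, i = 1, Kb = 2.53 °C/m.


ΔTb = Kb × m × i
= 2.53 × 0.9 × 1
= 2.277 °C

2.277 °C


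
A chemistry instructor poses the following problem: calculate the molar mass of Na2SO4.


M(Na2SO4) = 2×22.99 + 1×32.07 + 4×16.0
= 45.98 + 32.07 + 64.0
= 142.05 g/mol

142.05 g/mol


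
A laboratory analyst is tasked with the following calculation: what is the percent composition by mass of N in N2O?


M(N2O) = 2×14.01 + 1×16.0 = 44.02 g/mol
Mass of N = 2 × 14.01 = 28.02 g/mol
% N = 28.02/44.02 × 100 = 63.65%

63.65%


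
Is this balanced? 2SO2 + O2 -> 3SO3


Equation: 2SO2 + O2 -> 3SO3
Check atoms: O: 6≠9, S: 2≠3
Not balanced

No, not balanced


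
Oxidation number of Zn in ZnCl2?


Zn is +2
Oxidation number: +2

+2


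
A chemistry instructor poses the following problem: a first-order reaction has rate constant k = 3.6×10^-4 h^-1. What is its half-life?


t½ = ln2/k = 0.693147/(3.6×10^-4 h^-1)
= 1925 h

1925 h


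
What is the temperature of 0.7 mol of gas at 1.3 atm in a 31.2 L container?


PV = nRT  (R = 0.08206 L·atm/(mol·K))
T = PV/(nR) = 1.3×31.2/(0.7×0.08206)
= 40.56/0.057442
= 706.10 K

706.10 K


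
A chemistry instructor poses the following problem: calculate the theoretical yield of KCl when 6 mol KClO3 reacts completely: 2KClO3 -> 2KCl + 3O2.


Mole ratio KCl:KClO3 = 2:2
n(KCl) = 6 × 2/2 = 6.000 mol
mass = 6.000 × 74.55 = 447.3 g

447.3 g


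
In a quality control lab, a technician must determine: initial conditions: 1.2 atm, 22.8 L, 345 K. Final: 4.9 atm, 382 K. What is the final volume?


P1V1/T1 = P2V2/T2
V2 = P1V1T2/(T1P2)
= 1.2×22.8×382/(345×4.9)
= 6.183 L

6.183 L


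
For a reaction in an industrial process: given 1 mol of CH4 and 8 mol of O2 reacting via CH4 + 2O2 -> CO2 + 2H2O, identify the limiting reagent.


Mole ratio available / coefficient:
  CH4: 1/1 = 1.000
  O2: 8/2 = 4.000
Smaller ratio is limiting.

CH4


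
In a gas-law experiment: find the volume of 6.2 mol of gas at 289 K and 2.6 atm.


PV = nRT  (R = 0.08206 L·atm/(mol·K))
V = nRT/P = 6.2×0.08206×289/2.6
= 56.552 L

56.552 L


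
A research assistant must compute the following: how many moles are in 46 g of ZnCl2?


M(ZnCl2) = 136.28 g/mol
n = mass/M = 46/136.28 = 0.3375 mol

0.3375 mol


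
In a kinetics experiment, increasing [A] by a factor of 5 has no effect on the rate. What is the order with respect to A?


rate ∝ [A]^n
rate ∝ [A]^0
Order in A: 0

0


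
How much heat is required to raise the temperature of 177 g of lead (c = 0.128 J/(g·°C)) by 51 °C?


q = mcΔT = 177 × 0.128 × 51
= 1155.46 J

1155.46 J


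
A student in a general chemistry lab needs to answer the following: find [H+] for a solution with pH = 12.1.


[H+] = 10^(-pH) = 10^(-12.1)
= 7.94×10^-13 M

7.94×10^-13 M


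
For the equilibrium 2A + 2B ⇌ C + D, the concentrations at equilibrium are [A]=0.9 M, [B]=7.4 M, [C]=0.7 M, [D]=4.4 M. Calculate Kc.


Kc = [C][D]/([A]^2[B]^2)
= (0.7^1 × 4.4^1)/(0.9^2 × 7.4^2)
= 3.08/44.3556
= 0.06944

0.06944


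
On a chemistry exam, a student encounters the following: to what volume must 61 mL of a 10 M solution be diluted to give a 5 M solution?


C1V1 = C2V2
10 × 61 = 5 × V2
V2 = 610/5 = 122.0 mL

122.0 mL


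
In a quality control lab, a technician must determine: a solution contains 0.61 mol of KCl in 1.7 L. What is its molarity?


M = n/V = 0.61/1.7 = 0.359 mol/L

0.359 M


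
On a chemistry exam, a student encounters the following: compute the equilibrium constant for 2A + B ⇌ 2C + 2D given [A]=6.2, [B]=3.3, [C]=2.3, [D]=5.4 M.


Kc = [C]^2[D]^2/([A]^2[B])
= (2.3^2 × 5.4^2)/(6.2^2 × 3.3^1)
= 154.2564/126.852
= 1.216

1.216


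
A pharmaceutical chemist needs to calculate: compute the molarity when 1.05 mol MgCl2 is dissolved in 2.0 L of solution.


M = n/V = 1.05/2.0 = 0.525 mol/L

0.525 M


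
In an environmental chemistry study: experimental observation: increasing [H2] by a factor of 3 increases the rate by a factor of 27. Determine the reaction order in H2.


rate ∝ [H2]^n
3^n = 27 → n = 3
Order in H2: 3

3


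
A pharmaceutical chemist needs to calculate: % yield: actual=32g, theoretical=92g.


% yield = actual/theoretical × 100
= 32/92 × 100
= 34.78%

34.78%


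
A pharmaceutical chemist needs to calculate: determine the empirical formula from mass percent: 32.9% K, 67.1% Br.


Assume 100 g sample. Moles of each element:
  K: 32.9/39.1 = 0.841 mol
  Br: 67.1/79.9 = 0.84 mol
Divide by smallest (0.84):
  K: 0.841/0.84 = 1.0
  Br: 0.84/0.84 = 1.0
Empirical formula: KBr

KBr


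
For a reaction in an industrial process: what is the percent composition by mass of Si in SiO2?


M(SiO2) = 1×28.09 + 2×16.0 = 60.09 g/mol
Mass of Si = 1 × 28.09 = 28.09 g/mol
% Si = 28.09/60.09 × 100 = 46.75%

46.75%


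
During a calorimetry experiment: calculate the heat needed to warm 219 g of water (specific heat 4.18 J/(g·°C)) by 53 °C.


q = mcΔT = 219 × 4.18 × 53
= 48517.26 J

48517.26 J


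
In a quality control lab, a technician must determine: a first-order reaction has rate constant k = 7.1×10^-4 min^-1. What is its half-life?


t½ = ln2/k = 0.693147/(7.1×10^-4 min^-1)
= 976.3 min

976.3 min


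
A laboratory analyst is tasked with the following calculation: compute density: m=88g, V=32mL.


ρ = mass/volume
= 88/32
= 2.75 g/mL

2.75 g/mL


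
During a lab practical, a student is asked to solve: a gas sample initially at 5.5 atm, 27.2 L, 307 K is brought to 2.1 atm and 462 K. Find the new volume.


P1V1/T1 = P2V2/T2
V2 = P1V1T2/(T1P2)
= 5.5×27.2×462/(307×2.1)
= 107.205 L

107.205 L


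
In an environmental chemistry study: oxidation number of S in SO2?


x + 2(-2) = 0, so x = +4
Oxidation number: +4

+4


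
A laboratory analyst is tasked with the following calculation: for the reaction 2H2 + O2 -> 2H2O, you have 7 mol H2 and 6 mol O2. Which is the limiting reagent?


Mole ratio available / coefficient:
  H2: 7/2 = 3.500
  O2: 6/1 = 6.000
Smaller ratio is limiting.

H2


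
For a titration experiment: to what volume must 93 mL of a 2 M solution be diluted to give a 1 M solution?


C1V1 = C2V2
2 × 93 = 1 × V2
V2 = 186/1 = 186.0 mL

186.0 mL


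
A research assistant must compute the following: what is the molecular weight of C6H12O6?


M(C6H12O6) = 6×12.01 + 12×1.008 + 6×16.0
= 72.06 + 12.1 + 96.0
= 180.16 g/mol

180.16 g/mol


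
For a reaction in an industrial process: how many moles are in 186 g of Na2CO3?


M(Na2CO3) = 105.99 g/mol
n = mass/M = 186/105.99 = 1.7549 mol

1.7549 mol


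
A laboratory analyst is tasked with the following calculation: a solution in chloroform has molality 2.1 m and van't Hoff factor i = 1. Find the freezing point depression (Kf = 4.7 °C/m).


ΔTf = Kf × m × i
= 4.7 × 2.1 × 1
= 9.87 °C

9.87 °C


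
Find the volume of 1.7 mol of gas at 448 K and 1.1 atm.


PV = nRT  (R = 0.08206 L·atm/(mol·K))
V = nRT/P = 1.7×0.08206×448/1.1
= 56.815 L

56.815 L


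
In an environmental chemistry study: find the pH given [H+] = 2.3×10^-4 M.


pH = -log10([H+]) = -log10(2.3×10^-4)
= 4 - log10(2.3)
= 4 - 0.36
= 3.64

3.64


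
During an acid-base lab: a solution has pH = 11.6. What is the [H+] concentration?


[H+] = 10^(-pH) = 10^(-11.6)
= 2.51×10^-12 M

2.51×10^-12 M


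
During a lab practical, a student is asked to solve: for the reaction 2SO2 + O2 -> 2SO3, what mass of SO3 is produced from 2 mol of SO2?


Mole ratio SO3:SO2 = 2:2
n(SO3) = 2 × 2/2 = 2.000 mol
mass = 2.000 × 80.07 = 160.14 g

160.14 g


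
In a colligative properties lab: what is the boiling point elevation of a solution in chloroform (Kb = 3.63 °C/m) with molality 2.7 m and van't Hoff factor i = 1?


ΔTb = Kb × m × i
= 3.63 × 2.7 × 1
= 9.801 °C

9.801 °C


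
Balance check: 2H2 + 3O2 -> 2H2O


Equation: 2H2 + 3O2 -> 2H2O
Check atoms: H: 4=4, O: 6≠2
Not balanced

No, not balanced


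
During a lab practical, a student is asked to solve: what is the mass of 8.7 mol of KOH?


M(KOH) = 56.11 g/mol
mass = n × M = 8.7 × 56.11 = 488.16 g

488.16 g


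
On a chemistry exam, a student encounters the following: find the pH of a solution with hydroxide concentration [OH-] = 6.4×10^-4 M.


pOH = -log10([OH-]) = -log10(6.4×10^-4)
= 4 - log10(6.4) = 3.19
pH = 14 - pOH = 14 - 3.19 = 10.81

10.81


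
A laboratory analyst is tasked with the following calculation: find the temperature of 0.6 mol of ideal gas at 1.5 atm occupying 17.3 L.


PV = nRT  (R = 0.08206 L·atm/(mol·K))
T = PV/(nR) = 1.5×17.3/(0.6×0.08206)
= 25.95/0.049236
= 527.05 K

527.05 K


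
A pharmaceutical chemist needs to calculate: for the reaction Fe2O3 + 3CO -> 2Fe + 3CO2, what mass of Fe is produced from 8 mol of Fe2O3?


Mole ratio Fe:Fe2O3 = 2:1
n(Fe) = 8 × 2/1 = 16.000 mol
mass = 16.000 × 55.85 = 893.6 g

893.6 g


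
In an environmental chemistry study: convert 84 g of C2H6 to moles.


M(C2H6) = 30.07 g/mol
n = mass/M = 84/30.07 = 2.7935 mol

2.7935 mol


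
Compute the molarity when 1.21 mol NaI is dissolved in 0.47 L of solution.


M = n/V = 1.21/0.47 = 2.574 mol/L

2.574 M


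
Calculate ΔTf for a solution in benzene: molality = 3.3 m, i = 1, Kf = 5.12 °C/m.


ΔTf = Kf × m × i
= 5.12 × 3.3 × 1
= 16.896 °C

16.896 °C


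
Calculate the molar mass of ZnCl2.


M(ZnCl2) = 1×65.38 + 2×35.45
= 65.38 + 70.9
= 136.28 g/mol

136.28 g/mol


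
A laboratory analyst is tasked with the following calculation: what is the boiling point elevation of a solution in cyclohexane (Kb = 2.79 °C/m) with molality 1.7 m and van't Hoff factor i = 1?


ΔTb = Kb × m × i
= 2.79 × 1.7 × 1
= 4.743 °C

4.743 °C


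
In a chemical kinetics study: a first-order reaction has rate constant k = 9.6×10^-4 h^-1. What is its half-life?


t½ = ln2/k = 0.693147/(9.6×10^-4 h^-1)
= 722.0 h

722.0 h


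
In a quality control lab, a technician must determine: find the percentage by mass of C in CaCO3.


M(CaCO3) = 1×40.08 + 1×12.01 + 3×16.0 = 100.09 g/mol
Mass of C = 1 × 12.01 = 12.01 g/mol
% C = 12.01/100.09 × 100 = 12.00%

12.00%


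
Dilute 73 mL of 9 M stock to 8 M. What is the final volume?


C1V1 = C2V2
9 × 73 = 8 × V2
V2 = 657/8 = 82.12 mL

82.12 mL


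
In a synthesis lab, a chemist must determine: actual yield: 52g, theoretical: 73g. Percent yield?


% yield = actual/theoretical × 100
= 52/73 × 100
= 71.23%

71.23%


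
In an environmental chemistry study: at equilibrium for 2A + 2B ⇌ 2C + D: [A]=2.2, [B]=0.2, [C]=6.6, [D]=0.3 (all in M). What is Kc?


Kc = [C]^2[D]/([A]^2[B]^2)
= (6.6^2 × 0.3^1)/(2.2^2 × 0.2^2)
= 13.068/0.1936
= 67.50

67.50


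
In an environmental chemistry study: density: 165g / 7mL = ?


ρ = mass/volume
= 165/7
= 23.571 g/mL

23.571 g/mL


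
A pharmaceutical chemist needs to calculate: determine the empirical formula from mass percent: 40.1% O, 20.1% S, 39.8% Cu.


Assume 100 g sample. Moles of each element:
  O: 40.1/16.0 = 2.506 mol
  S: 20.1/32.07 = 0.627 mol
  Cu: 39.8/63.55 = 0.626 mol
Divide by smallest (0.626):
  O: 2.506/0.626 = 4.0
  S: 0.627/0.626 = 1.0
  Cu: 0.626/0.626 = 1.0
Empirical formula: CuSO4

CuSO4


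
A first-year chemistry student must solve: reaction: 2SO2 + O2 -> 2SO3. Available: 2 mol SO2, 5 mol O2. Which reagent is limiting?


Mole ratio available / coefficient:
  SO2: 2/2 = 1.000
  O2: 5/1 = 5.000
Smaller ratio is limiting.

SO2


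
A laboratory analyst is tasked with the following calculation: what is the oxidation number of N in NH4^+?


x + 4(+1) = +1, so x = -3
Oxidation number: -3

-3


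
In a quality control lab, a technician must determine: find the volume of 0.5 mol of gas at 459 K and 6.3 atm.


PV = nRT  (R = 0.08206 L·atm/(mol·K))
V = nRT/P = 0.5×0.08206×459/6.3
= 2.989 L

2.989 L


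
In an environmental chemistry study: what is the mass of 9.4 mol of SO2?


M(SO2) = 64.07 g/mol
mass = n × M = 9.4 × 64.07 = 602.26 g

602.26 g


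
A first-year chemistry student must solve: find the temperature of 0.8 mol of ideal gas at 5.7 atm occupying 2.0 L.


PV = nRT  (R = 0.08206 L·atm/(mol·K))
T = PV/(nR) = 5.7×2.0/(0.8×0.08206)
= 11.40/0.065648
= 173.65 K

173.65 K


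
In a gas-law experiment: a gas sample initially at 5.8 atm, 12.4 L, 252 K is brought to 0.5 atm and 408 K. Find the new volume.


P1V1/T1 = P2V2/T2
V2 = P1V1T2/(T1P2)
= 5.8×12.4×408/(252×0.5)
= 232.884 L

232.884 L


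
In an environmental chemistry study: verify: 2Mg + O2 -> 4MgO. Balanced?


Equation: 2Mg + O2 -> 4MgO
Check atoms: Mg: 2≠4, O: 2≠4
Not balanced

No, not balanced


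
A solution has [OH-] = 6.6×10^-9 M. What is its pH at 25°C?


pOH = -log10([OH-]) = -log10(6.6×10^-9)
= 9 - log10(6.6) = 8.18
pH = 14 - pOH = 14 - 8.18 = 5.82

5.82


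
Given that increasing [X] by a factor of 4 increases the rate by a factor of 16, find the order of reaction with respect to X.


rate ∝ [X]^n
4^n = 16 → n = 2
Order in X: 2

2


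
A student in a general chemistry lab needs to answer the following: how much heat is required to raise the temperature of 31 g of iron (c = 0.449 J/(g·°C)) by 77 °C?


q = mcΔT = 31 × 0.449 × 77
= 1071.76 J

1071.76 J


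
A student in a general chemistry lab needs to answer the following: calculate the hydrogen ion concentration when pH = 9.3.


[H+] = 10^(-pH) = 10^(-9.3)
= 5.01×10^-10 M

5.01×10^-10 M


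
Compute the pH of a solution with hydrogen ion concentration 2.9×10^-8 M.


pH = -log10([H+]) = -log10(2.9×10^-8)
= 8 - log10(2.9)
= 8 - 0.46
= 7.54

7.54


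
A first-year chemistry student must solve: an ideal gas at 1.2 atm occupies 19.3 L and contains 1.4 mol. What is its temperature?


PV = nRT  (R = 0.08206 L·atm/(mol·K))
T = PV/(nR) = 1.2×19.3/(1.4×0.08206)
= 23.16/0.114884
= 201.59 K

201.59 K


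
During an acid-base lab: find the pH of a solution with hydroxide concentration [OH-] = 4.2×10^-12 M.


pOH = -log10([OH-]) = -log10(4.2×10^-12)
= 12 - log10(4.2) = 11.38
pH = 14 - pOH = 14 - 11.38 = 2.62

2.62


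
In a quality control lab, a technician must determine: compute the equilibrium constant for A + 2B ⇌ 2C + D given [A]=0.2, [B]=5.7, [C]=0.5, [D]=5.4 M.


Kc = [C]^2[D]/([A][B]^2)
= (0.5^2 × 5.4^1)/(0.2^1 × 5.7^2)
= 1.35/6.498
= 0.2078

0.2078


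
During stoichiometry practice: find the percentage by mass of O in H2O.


M(H2O) = 2×1.008 + 1×16.0 = 18.016 g/mol
Mass of O = 1 × 16.0 = 16.00 g/mol
% O = 16.00/18.016 × 100 = 88.81%

88.81%


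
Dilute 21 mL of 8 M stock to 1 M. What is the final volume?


C1V1 = C2V2
8 × 21 = 1 × V2
V2 = 168/1 = 168.0 mL

168.0 mL


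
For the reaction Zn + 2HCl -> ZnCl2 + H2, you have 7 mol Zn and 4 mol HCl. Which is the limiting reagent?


Mole ratio available / coefficient:
  Zn: 7/1 = 7.000
  HCl: 4/2 = 2.000
Smaller ratio is limiting.

HCl


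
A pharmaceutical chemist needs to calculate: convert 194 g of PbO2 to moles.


M(PbO2) = 239.2 g/mol
n = mass/M = 194/239.2 = 0.811 mol

0.811 mol


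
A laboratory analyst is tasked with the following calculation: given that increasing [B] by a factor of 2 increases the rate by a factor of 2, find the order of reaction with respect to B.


rate ∝ [B]^n
2^n = 2 → n = 1
Order in B: 1

1


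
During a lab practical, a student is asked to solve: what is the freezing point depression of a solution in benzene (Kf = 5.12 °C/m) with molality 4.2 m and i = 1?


ΔTf = Kf × m × i
= 5.12 × 4.2 × 1
= 21.504 °C

21.504 °C


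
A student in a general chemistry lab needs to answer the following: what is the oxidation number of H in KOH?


H is +1 with nonmetals
Oxidation number: +1

+1


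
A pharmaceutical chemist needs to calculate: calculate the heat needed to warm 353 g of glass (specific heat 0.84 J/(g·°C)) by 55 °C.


q = mcΔT = 353 × 0.84 × 55
= 16308.60 J

16308.60 J


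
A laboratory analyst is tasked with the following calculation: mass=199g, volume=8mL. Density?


ρ = mass/volume
= 199/8
= 24.875 g/mL

24.875 g/mL


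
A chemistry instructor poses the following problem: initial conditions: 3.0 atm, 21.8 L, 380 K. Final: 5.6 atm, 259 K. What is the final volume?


P1V1/T1 = P2V2/T2
V2 = P1V1T2/(T1P2)
= 3.0×21.8×259/(380×5.6)
= 7.96 L

7.96 L


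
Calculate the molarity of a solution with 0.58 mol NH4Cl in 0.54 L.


M = n/V = 0.58/0.54 = 1.074 mol/L

1.074 M


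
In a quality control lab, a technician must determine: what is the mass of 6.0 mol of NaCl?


M(NaCl) = 58.44 g/mol
mass = n × M = 6.0 × 58.44 = 350.64 g

350.64 g


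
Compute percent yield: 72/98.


% yield = actual/theoretical × 100
= 72/98 × 100
= 73.47%

73.47%


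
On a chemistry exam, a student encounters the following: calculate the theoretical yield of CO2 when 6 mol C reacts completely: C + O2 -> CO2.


Mole ratio CO2:C = 1:1
n(CO2) = 6 × 1/1 = 6.000 mol
mass = 6.000 × 44.01 = 264.06 g

264.06 g


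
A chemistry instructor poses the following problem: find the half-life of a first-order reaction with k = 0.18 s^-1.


t½ = ln2/k = 0.693147/(0.18 s^-1)
= 3.851 s

3.851 s


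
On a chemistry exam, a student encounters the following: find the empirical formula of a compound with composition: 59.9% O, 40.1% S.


Assume 100 g sample. Moles of each element:
  O: 59.9/16.0 = 3.744 mol
  S: 40.1/32.07 = 1.25 mol
Divide by smallest (1.25):
  O: 3.744/1.25 = 3.0
  S: 1.25/1.25 = 1.0
Empirical formula: SO3

SO3


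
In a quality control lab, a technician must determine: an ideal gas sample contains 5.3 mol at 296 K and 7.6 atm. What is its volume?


PV = nRT  (R = 0.08206 L·atm/(mol·K))
V = nRT/P = 5.3×0.08206×296/7.6
= 16.939 L

16.939 L


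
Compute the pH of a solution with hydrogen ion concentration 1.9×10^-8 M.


pH = -log10([H+]) = -log10(1.9×10^-8)
= 8 - log10(1.9)
= 8 - 0.28
= 7.72

7.72


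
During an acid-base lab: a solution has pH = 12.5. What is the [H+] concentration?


[H+] = 10^(-pH) = 10^(-12.5)
= 3.16×10^-13 M

3.16×10^-13 M


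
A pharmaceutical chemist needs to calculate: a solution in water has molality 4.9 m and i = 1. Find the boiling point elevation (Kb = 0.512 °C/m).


ΔTb = Kb × m × i
= 0.512 × 4.9 × 1
= 2.5088 °C

2.5088 °C


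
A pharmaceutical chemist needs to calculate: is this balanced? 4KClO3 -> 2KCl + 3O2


Equation: 4KClO3 -> 2KCl + 3O2
Check atoms: Cl: 4≠2, K: 4≠2, O: 12≠6
Not balanced

No, not balanced


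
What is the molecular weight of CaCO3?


M(CaCO3) = 1×40.08 + 1×12.01 + 3×16.0
= 40.08 + 12.01 + 48.0
= 100.09 g/mol

100.09 g/mol


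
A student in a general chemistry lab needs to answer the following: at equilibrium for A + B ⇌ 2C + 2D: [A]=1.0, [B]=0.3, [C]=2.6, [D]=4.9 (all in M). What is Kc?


Kc = [C]^2[D]^2/([A][B])
= (2.6^2 × 4.9^2)/(1.0^1 × 0.3^1)
= 162.3076/0.3
= 541.0

541.0


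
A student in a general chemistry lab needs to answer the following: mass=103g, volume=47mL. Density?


ρ = mass/volume
= 103/47
= 2.191 g/mL

2.191 g/mL


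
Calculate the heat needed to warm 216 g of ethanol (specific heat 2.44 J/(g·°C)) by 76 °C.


q = mcΔT = 216 × 2.44 × 76
= 40055.04 J

40055.04 J


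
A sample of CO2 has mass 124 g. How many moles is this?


M(CO2) = 44.01 g/mol
n = mass/M = 124/44.01 = 2.8175 mol

2.8175 mol


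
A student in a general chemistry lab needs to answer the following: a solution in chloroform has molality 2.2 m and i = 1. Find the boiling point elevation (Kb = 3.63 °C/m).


ΔTb = Kb × m × i
= 3.63 × 2.2 × 1
= 7.986 °C

7.986 °C


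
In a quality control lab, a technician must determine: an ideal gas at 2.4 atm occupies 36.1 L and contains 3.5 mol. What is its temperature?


PV = nRT  (R = 0.08206 L·atm/(mol·K))
T = PV/(nR) = 2.4×36.1/(3.5×0.08206)
= 86.64/0.287210
= 301.66 K

301.66 K


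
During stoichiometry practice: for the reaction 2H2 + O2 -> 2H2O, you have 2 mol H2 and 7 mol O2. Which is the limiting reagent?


Mole ratio available / coefficient:
  H2: 2/2 = 1.000
  O2: 7/1 = 7.000
Smaller ratio is limiting.

H2


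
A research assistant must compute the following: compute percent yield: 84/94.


% yield = actual/theoretical × 100
= 84/94 × 100
= 89.36%

89.36%


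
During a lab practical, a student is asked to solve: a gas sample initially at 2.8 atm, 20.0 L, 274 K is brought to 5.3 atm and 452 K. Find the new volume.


P1V1/T1 = P2V2/T2
V2 = P1V1T2/(T1P2)
= 2.8×20.0×452/(274×5.3)
= 17.43 L

17.43 L


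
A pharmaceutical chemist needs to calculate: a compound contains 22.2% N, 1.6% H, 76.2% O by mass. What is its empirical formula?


Assume 100 g sample. Moles of each element:
  N: 22.2/14.01 = 1.585 mol
  H: 1.6/1.008 = 1.587 mol
  O: 76.2/16.0 = 4.763 mol
Divide by smallest (1.585):
  N: 1.585/1.585 = 1.0
  H: 1.587/1.585 = 1.0
  O: 4.763/1.585 = 3.01
Empirical formula: HNO3

HNO3


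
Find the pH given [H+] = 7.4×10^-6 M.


pH = -log10([H+]) = -log10(7.4×10^-6)
= 6 - log10(7.4)
= 6 - 0.87
= 5.13

5.13


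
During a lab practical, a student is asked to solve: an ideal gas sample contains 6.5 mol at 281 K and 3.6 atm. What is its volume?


PV = nRT  (R = 0.08206 L·atm/(mol·K))
V = nRT/P = 6.5×0.08206×281/3.6
= 41.634 L

41.634 L


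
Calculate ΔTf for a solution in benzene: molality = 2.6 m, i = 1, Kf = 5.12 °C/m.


ΔTf = Kf × m × i
= 5.12 × 2.6 × 1
= 13.312 °C

13.312 °C


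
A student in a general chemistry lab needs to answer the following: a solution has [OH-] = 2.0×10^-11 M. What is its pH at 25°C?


pOH = -log10([OH-]) = -log10(2.0×10^-11)
= 11 - log10(2.0) = 10.7
pH = 14 - pOH = 14 - 10.7 = 3.3

3.3


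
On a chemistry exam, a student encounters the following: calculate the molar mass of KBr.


M(KBr) = 1×39.1 + 1×79.9
= 39.1 + 79.9
= 119.0 g/mol

119.0 g/mol


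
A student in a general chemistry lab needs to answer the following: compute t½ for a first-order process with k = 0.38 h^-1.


t½ = ln2/k = 0.693147/(0.38 h^-1)
= 1.824 h

1.824 h


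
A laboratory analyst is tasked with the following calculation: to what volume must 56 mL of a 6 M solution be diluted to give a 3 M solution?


C1V1 = C2V2
6 × 56 = 3 × V2
V2 = 336/3 = 112.0 mL

112.0 mL


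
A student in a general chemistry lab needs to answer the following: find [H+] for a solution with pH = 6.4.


[H+] = 10^(-pH) = 10^(-6.4)
= 3.98×10^-7 M

3.98×10^-7 M


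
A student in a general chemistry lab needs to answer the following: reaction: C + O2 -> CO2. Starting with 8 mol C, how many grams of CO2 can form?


Mole ratio CO2:C = 1:1
n(CO2) = 8 × 1/1 = 8.000 mol
mass = 8.000 × 44.01 = 352.08 g

352.08 g


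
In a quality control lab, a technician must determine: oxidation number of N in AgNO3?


(+1) + x + 3(-2) = 0, so x = +5
Oxidation number: +5

+5


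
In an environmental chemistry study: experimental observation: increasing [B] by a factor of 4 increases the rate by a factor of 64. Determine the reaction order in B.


rate ∝ [B]^n
4^n = 64 → n = 3
Order in B: 3

3


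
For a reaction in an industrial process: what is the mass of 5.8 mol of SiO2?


M(SiO2) = 60.09 g/mol
mass = n × M = 5.8 × 60.09 = 348.52 g

348.52 g


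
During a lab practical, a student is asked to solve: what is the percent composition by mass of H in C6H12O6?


M(C6H12O6) = 6×12.01 + 12×1.008 + 6×16.0 = 180.156 g/mol
Mass of H = 12 × 1.008 = 12.096 g/mol
% H = 12.096/180.156 × 100 = 6.71%

6.71%


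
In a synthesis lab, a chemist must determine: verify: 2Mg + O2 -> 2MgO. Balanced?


Equation: 2Mg + O2 -> 2MgO
Check atoms: Mg: 2=2, O: 2=2
Balanced

Yes, balanced


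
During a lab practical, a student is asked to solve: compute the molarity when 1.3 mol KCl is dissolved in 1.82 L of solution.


M = n/V = 1.3/1.82 = 0.714 mol/L

0.714 M


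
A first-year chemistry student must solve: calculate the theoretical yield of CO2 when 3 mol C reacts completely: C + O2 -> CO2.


Mole ratio CO2:C = 1:1
n(CO2) = 3 × 1/1 = 3.000 mol
mass = 3.000 × 44.01 = 132.03 g

132.03 g


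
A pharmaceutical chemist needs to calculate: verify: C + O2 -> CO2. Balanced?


Equation: C + O2 -> CO2
Check atoms: C: 1=1, O: 2=2
Balanced

Yes, balanced


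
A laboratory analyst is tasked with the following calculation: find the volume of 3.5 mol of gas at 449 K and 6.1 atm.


PV = nRT  (R = 0.08206 L·atm/(mol·K))
V = nRT/P = 3.5×0.08206×449/6.1
= 21.141 L

21.141 L


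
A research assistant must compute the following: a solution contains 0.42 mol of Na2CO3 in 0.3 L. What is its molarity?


M = n/V = 0.42/0.3 = 1.400 mol/L

1.400 M


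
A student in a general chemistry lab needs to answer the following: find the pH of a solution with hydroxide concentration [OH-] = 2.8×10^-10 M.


pOH = -log10([OH-]) = -log10(2.8×10^-10)
= 10 - log10(2.8) = 9.55
pH = 14 - pOH = 14 - 9.55 = 4.45

4.45


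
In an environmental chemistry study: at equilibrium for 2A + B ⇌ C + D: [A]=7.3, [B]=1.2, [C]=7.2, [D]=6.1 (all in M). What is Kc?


Kc = [C][D]/([A]^2[B])
= (7.2^1 × 6.1^1)/(7.3^2 × 1.2^1)
= 43.92/63.948
= 0.6868

0.6868


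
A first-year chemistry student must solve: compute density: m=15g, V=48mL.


ρ = mass/volume
= 15/48
= 0.312 g/mL

0.312 g/mL


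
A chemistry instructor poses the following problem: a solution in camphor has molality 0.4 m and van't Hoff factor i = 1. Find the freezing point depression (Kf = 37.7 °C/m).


ΔTf = Kf × m × i
= 37.7 × 0.4 × 1
= 15.08 °C

15.08 °C


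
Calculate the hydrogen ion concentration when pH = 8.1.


[H+] = 10^(-pH) = 10^(-8.1)
= 7.94×10^-9 M

7.94×10^-9 M


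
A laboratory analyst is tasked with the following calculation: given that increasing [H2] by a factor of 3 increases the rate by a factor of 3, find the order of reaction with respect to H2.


rate ∝ [H2]^n
3^n = 3 → n = 1
Order in H2: 1

1


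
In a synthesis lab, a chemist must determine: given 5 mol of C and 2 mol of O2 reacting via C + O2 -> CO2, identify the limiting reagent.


Mole ratio available / coefficient:
  C: 5/1 = 5.000
  O2: 2/1 = 2.000
Smaller ratio is limiting.

O2


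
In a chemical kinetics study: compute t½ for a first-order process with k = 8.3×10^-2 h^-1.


t½ = ln2/k = 0.693147/(8.3×10^-2 h^-1)
= 8.351 h

8.351 h


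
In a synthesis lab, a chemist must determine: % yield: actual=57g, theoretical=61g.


% yield = actual/theoretical × 100
= 57/61 × 100
= 93.44%

93.44%


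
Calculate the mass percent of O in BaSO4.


M(BaSO4) = 1×137.33 + 1×32.07 + 4×16.0 = 233.40 g/mol
Mass of O = 4 × 16.0 = 64.00 g/mol
% O = 64.00/233.40 × 100 = 27.42%

27.42%


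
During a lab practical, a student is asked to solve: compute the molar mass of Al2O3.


M(Al2O3) = 2×26.98 + 3×16.0
= 53.96 + 48.0
= 101.96 g/mol

101.96 g/mol


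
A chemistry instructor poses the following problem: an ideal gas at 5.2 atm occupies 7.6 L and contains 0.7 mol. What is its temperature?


PV = nRT  (R = 0.08206 L·atm/(mol·K))
T = PV/(nR) = 5.2×7.6/(0.7×0.08206)
= 39.52/0.057442
= 688.00 K

688.00 K


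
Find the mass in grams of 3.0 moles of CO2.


M(CO2) = 44.01 g/mol
mass = n × M = 3.0 × 44.01 = 132.03 g

132.03 g


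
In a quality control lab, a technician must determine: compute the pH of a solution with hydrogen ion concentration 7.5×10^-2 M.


pH = -log10([H+]) = -log10(7.5×10^-2)
= 2 - log10(7.5)
= 2 - 0.88
= 1.12

1.12


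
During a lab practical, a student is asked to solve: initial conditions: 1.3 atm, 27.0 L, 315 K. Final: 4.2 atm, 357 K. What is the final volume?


P1V1/T1 = P2V2/T2
V2 = P1V1T2/(T1P2)
= 1.3×27.0×357/(315×4.2)
= 9.471 L

9.471 L


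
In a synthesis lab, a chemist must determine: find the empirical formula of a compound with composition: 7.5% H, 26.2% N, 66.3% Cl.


Assume 100 g sample. Moles of each element:
  H: 7.5/1.008 = 7.44 mol
  N: 26.2/14.01 = 1.87 mol
  Cl: 66.3/35.45 = 1.87 mol
Divide by smallest (1.87):
  H: 7.44/1.87 = 3.98
  N: 1.87/1.87 = 1.0
  Cl: 1.87/1.87 = 1.0
Empirical formula: NH4Cl

NH4Cl


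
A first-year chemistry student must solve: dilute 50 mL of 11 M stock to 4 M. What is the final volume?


C1V1 = C2V2
11 × 50 = 4 × V2
V2 = 550/4 = 137.5 mL

137.5 mL


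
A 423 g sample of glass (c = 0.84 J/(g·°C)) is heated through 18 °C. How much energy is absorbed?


q = mcΔT = 423 × 0.84 × 18
= 6395.76 J

6395.76 J


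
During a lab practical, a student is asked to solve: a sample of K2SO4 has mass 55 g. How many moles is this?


M(K2SO4) = 174.27 g/mol
n = mass/M = 55/174.27 = 0.3156 mol

0.3156 mol


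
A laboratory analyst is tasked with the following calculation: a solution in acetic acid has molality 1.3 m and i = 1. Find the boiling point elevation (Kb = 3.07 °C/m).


ΔTb = Kb × m × i
= 3.07 × 1.3 × 1
= 3.991 °C

3.991 °C


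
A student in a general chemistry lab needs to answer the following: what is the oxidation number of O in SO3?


O is usually -2
Oxidation number: -2

-2


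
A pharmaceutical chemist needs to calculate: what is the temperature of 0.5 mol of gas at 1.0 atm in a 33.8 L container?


PV = nRT  (R = 0.08206 L·atm/(mol·K))
T = PV/(nR) = 1.0×33.8/(0.5×0.08206)
= 33.80/0.041030
= 823.79 K

823.79 K


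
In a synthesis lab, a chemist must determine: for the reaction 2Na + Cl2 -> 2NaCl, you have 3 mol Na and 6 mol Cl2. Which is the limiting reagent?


Mole ratio available / coefficient:
  Na: 3/2 = 1.500
  Cl2: 6/1 = 6.000
Smaller ratio is limiting.

Na


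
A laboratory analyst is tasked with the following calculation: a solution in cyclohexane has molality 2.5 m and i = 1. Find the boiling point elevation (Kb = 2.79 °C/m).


ΔTb = Kb × m × i
= 2.79 × 2.5 × 1
= 6.975 °C

6.975 °C


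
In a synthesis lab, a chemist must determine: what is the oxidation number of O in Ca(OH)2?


O is usually -2
Oxidation number: -2

-2


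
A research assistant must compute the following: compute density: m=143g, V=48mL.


ρ = mass/volume
= 143/48
= 2.979 g/mL

2.979 g/mL


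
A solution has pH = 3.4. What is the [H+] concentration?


[H+] = 10^(-pH) = 10^(-3.4)
= 3.98×10^-4 M

3.98×10^-4 M


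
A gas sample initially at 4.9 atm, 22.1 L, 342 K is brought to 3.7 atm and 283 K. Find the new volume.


P1V1/T1 = P2V2/T2
V2 = P1V1T2/(T1P2)
= 4.9×22.1×283/(342×3.7)
= 24.218 L

24.218 L


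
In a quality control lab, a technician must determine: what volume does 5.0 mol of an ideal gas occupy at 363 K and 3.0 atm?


PV = nRT  (R = 0.08206 L·atm/(mol·K))
V = nRT/P = 5.0×0.08206×363/3.0
= 49.646 L

49.646 L


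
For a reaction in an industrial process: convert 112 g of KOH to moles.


M(KOH) = 56.11 g/mol
n = mass/M = 112/56.11 = 1.9961 mol

1.9961 mol


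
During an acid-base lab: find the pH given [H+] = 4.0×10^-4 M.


pH = -log10([H+]) = -log10(4.0×10^-4)
= 4 - log10(4.0)
= 4 - 0.6
= 3.4

3.4


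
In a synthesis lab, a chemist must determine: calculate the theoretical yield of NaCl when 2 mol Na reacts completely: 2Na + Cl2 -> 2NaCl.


Mole ratio NaCl:Na = 2:2
n(NaCl) = 2 × 2/2 = 2.000 mol
mass = 2.000 × 58.44 = 116.88 g

116.88 g


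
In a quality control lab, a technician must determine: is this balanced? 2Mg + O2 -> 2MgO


Equation: 2Mg + O2 -> 2MgO
Check atoms: Mg: 2=2, O: 2=2
Balanced

Yes, balanced


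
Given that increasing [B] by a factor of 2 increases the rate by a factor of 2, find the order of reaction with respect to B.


rate ∝ [B]^n
2^n = 2 → n = 1
Order in B: 1

1


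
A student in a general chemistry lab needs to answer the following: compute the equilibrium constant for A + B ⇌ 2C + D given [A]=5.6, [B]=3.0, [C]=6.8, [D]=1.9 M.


Kc = [C]^2[D]/([A][B])
= (6.8^2 × 1.9^1)/(5.6^1 × 3.0^1)
= 87.856/16.8
= 5.230

5.230


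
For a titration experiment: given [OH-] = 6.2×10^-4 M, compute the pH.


pOH = -log10([OH-]) = -log10(6.2×10^-4)
= 4 - log10(6.2) = 3.21
pH = 14 - pOH = 14 - 3.21 = 10.79

10.79


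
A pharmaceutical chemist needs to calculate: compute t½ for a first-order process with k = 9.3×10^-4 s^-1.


t½ = ln2/k = 0.693147/(9.3×10^-4 s^-1)
= 745.3 s

745.3 s


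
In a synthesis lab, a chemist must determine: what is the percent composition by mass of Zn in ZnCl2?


M(ZnCl2) = 1×65.38 + 2×35.45 = 136.28 g/mol
Mass of Zn = 1 × 65.38 = 65.38 g/mol
% Zn = 65.38/136.28 × 100 = 47.97%

47.97%


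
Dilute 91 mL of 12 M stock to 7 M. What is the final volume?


C1V1 = C2V2
12 × 91 = 7 × V2
V2 = 1092/7 = 156.0 mL

156.0 mL


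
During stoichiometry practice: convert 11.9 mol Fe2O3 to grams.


M(Fe2O3) = 159.7 g/mol
mass = n × M = 11.9 × 159.7 = 1900.43 g

1900.43 g


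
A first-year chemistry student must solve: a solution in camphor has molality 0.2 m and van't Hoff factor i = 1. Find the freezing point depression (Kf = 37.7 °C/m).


ΔTf = Kf × m × i
= 37.7 × 0.2 × 1
= 7.54 °C

7.54 °C


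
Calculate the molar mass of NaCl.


M(NaCl) = 1×22.99 + 1×35.45
= 22.99 + 35.45
= 58.44 g/mol

58.44 g/mol


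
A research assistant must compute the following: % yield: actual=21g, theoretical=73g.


% yield = actual/theoretical × 100
= 21/73 × 100
= 28.77%

28.77%


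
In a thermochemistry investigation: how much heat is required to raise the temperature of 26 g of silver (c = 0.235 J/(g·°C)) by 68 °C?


q = mcΔT = 26 × 0.235 × 68
= 415.48 J

415.48 J


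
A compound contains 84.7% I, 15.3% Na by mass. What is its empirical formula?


Assume 100 g sample. Moles of each element:
  I: 84.7/126.9 = 0.667 mol
  Na: 15.3/22.99 = 0.666 mol
Divide by smallest (0.666):
  I: 0.667/0.666 = 1.0
  Na: 0.666/0.666 = 1.0
Empirical formula: NaI

NaI


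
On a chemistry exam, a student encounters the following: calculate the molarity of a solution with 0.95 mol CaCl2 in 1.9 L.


M = n/V = 0.95/1.9 = 0.500 mol/L

0.500 M


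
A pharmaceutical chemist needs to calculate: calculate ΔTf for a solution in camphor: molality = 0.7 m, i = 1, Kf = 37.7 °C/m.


ΔTf = Kf × m × i
= 37.7 × 0.7 × 1
= 26.39 °C

26.39 °C


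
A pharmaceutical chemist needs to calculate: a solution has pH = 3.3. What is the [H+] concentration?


[H+] = 10^(-pH) = 10^(-3.3)
= 5.01×10^-4 M

5.01×10^-4 M


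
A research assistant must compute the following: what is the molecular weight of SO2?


M(SO2) = 1×32.07 + 2×16.0
= 32.07 + 32.0
= 64.07 g/mol

64.07 g/mol


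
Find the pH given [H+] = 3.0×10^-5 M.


pH = -log10([H+]) = -log10(3.0×10^-5)
= 5 - log10(3.0)
= 5 - 0.48
= 4.52

4.52


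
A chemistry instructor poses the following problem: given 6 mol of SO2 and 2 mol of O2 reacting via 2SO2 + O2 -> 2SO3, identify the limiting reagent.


Mole ratio available / coefficient:
  SO2: 6/2 = 3.000
  O2: 2/1 = 2.000
Smaller ratio is limiting.

O2


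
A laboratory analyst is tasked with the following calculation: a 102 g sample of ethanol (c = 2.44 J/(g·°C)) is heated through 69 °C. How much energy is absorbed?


q = mcΔT = 102 × 2.44 × 69
= 17172.72 J

17172.72 J


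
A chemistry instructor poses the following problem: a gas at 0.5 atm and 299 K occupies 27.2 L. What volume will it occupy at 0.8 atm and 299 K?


P1V1/T1 = P2V2/T2
V2 = P1V1T2/(T1P2)
= 0.5×27.2×299/(299×0.8)
= 17.0 L

17.0 L


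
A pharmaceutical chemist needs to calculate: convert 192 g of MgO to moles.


M(MgO) = 40.31 g/mol
n = mass/M = 192/40.31 = 4.7631 mol

4.7631 mol


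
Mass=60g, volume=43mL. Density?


ρ = mass/volume
= 60/43
= 1.395 g/mL

1.395 g/mL


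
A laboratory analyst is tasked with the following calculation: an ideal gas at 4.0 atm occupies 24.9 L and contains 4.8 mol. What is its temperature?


PV = nRT  (R = 0.08206 L·atm/(mol·K))
T = PV/(nR) = 4.0×24.9/(4.8×0.08206)
= 99.60/0.393888
= 252.86 K

252.86 K


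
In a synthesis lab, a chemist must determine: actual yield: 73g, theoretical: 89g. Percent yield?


% yield = actual/theoretical × 100
= 73/89 × 100
= 82.02%

82.02%
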